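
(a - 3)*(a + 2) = a^2 - a - 6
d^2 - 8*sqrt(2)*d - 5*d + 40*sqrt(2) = (d - 5)*(d - 8*sqrt(2))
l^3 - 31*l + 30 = (l - 5)*(l - 1)*(l + 6)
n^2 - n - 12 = (n - 4)*(n + 3)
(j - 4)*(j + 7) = j^2 + 3*j - 28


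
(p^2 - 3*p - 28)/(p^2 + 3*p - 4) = (p - 7)/(p - 1)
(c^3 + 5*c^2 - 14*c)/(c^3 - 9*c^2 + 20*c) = (c^2 + 5*c - 14)/(c^2 - 9*c + 20)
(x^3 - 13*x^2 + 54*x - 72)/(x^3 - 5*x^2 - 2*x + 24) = (x - 6)/(x + 2)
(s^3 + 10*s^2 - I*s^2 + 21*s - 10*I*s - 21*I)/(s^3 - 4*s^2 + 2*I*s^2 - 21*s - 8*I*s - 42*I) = (s^2 + s*(7 - I) - 7*I)/(s^2 + s*(-7 + 2*I) - 14*I)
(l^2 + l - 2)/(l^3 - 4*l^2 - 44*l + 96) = (l^2 + l - 2)/(l^3 - 4*l^2 - 44*l + 96)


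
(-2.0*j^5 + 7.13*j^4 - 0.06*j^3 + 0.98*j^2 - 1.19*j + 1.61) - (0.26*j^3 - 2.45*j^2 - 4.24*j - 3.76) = -2.0*j^5 + 7.13*j^4 - 0.32*j^3 + 3.43*j^2 + 3.05*j + 5.37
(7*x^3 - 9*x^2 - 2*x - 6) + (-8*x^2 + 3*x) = 7*x^3 - 17*x^2 + x - 6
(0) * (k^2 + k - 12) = 0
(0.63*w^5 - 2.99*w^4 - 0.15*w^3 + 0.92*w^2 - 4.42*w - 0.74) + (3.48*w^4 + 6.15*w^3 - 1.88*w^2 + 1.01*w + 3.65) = 0.63*w^5 + 0.49*w^4 + 6.0*w^3 - 0.96*w^2 - 3.41*w + 2.91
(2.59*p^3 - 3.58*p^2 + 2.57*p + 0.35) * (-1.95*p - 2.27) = -5.0505*p^4 + 1.1017*p^3 + 3.1151*p^2 - 6.5164*p - 0.7945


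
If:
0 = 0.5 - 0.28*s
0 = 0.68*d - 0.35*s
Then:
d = 0.92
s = 1.79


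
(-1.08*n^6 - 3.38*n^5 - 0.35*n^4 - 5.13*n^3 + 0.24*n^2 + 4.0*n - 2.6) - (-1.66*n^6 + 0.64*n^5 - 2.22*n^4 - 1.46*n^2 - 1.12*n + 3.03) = 0.58*n^6 - 4.02*n^5 + 1.87*n^4 - 5.13*n^3 + 1.7*n^2 + 5.12*n - 5.63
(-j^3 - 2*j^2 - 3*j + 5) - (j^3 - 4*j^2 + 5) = -2*j^3 + 2*j^2 - 3*j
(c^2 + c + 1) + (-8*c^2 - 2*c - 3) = -7*c^2 - c - 2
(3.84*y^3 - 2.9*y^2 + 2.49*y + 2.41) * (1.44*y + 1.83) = 5.5296*y^4 + 2.8512*y^3 - 1.7214*y^2 + 8.0271*y + 4.4103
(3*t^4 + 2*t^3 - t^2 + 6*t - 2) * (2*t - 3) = 6*t^5 - 5*t^4 - 8*t^3 + 15*t^2 - 22*t + 6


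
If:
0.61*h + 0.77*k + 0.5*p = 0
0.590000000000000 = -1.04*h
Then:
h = -0.57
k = 0.449425574425574 - 0.649350649350649*p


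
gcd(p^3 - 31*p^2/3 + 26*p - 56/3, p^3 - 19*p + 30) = p - 2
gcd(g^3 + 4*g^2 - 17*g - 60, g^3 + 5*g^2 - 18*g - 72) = g^2 - g - 12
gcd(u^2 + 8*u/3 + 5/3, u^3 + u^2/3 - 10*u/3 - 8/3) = u + 1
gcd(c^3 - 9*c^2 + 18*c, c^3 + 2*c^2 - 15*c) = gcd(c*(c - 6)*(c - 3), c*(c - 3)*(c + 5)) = c^2 - 3*c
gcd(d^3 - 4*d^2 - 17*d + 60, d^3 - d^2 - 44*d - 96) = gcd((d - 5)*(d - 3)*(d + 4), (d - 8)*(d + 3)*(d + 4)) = d + 4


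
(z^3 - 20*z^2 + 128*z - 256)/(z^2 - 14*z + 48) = (z^2 - 12*z + 32)/(z - 6)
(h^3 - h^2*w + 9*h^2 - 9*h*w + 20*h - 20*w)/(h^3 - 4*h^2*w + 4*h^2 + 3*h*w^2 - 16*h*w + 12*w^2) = (-h - 5)/(-h + 3*w)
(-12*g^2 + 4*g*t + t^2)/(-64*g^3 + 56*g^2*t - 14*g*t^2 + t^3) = (6*g + t)/(32*g^2 - 12*g*t + t^2)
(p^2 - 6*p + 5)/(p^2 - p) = (p - 5)/p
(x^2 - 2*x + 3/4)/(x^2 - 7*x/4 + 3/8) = 2*(2*x - 1)/(4*x - 1)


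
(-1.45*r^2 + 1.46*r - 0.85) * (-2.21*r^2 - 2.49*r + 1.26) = 3.2045*r^4 + 0.3839*r^3 - 3.5839*r^2 + 3.9561*r - 1.071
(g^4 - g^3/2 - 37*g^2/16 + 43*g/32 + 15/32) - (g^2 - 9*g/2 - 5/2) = g^4 - g^3/2 - 53*g^2/16 + 187*g/32 + 95/32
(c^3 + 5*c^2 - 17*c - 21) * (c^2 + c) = c^5 + 6*c^4 - 12*c^3 - 38*c^2 - 21*c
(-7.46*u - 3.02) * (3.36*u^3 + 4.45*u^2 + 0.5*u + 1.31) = -25.0656*u^4 - 43.3442*u^3 - 17.169*u^2 - 11.2826*u - 3.9562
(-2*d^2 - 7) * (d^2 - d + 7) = -2*d^4 + 2*d^3 - 21*d^2 + 7*d - 49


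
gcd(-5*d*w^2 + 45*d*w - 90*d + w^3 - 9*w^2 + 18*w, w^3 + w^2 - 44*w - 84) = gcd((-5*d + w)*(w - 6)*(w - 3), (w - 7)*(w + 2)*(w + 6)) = 1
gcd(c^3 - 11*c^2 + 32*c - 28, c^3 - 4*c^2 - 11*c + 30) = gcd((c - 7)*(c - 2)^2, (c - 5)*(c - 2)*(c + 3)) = c - 2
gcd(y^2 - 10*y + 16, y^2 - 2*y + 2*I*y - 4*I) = y - 2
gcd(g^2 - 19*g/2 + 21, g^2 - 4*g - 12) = g - 6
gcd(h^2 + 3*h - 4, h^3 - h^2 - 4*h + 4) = h - 1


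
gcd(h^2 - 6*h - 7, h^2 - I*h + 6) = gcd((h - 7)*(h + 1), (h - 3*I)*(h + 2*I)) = 1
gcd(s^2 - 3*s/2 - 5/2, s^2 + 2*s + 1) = s + 1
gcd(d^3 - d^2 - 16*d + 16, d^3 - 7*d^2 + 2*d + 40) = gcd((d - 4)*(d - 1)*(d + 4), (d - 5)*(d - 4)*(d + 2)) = d - 4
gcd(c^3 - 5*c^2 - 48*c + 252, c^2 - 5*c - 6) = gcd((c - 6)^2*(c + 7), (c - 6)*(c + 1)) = c - 6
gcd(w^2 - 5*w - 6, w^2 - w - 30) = w - 6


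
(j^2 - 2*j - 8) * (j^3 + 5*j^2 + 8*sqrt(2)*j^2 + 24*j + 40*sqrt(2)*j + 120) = j^5 + 3*j^4 + 8*sqrt(2)*j^4 + 6*j^3 + 24*sqrt(2)*j^3 - 144*sqrt(2)*j^2 + 32*j^2 - 320*sqrt(2)*j - 432*j - 960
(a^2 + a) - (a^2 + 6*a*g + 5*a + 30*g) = -6*a*g - 4*a - 30*g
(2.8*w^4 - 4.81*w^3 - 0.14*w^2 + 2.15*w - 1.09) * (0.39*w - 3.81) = 1.092*w^5 - 12.5439*w^4 + 18.2715*w^3 + 1.3719*w^2 - 8.6166*w + 4.1529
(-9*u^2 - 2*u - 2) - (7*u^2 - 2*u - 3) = 1 - 16*u^2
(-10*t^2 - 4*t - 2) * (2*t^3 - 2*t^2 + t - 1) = -20*t^5 + 12*t^4 - 6*t^3 + 10*t^2 + 2*t + 2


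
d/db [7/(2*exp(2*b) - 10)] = -7*exp(2*b)/(exp(2*b) - 5)^2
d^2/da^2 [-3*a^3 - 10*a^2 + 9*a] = -18*a - 20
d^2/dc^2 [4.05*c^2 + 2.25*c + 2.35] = 8.10000000000000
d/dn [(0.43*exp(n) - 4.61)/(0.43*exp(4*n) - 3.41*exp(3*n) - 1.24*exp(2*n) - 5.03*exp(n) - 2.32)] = (-0.5547*exp(4*n) + 10.8618*exp(3*n) - 46.6271*exp(2*n) - 11.4328*exp(n) - 24.1859)*exp(n)/(0.1849*exp(8*n) - 2.9326*exp(7*n) + 10.5617*exp(6*n) + 4.131*exp(5*n) + 33.847*exp(4*n) + 28.2968*exp(3*n) + 31.0545*exp(2*n) + 23.3392*exp(n) + 5.3824)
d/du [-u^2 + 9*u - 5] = 9 - 2*u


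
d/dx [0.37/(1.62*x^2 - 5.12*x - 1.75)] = (1.8944 - 1.1988*x)/(-1.62*x^2 + 5.12*x + 1.75)^2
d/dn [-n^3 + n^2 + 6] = n*(2 - 3*n)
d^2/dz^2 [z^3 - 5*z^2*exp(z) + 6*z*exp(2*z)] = -5*z^2*exp(z) + 24*z*exp(2*z) - 20*z*exp(z) + 6*z + 24*exp(2*z) - 10*exp(z)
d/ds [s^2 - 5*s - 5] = 2*s - 5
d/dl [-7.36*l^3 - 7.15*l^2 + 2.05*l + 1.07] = -22.08*l^2 - 14.3*l + 2.05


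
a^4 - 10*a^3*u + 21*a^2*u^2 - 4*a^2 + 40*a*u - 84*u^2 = (a - 2)*(a + 2)*(a - 7*u)*(a - 3*u)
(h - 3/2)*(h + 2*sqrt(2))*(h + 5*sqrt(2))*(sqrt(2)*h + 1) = sqrt(2)*h^4 - 3*sqrt(2)*h^3/2 + 15*h^3 - 45*h^2/2 + 27*sqrt(2)*h^2 - 81*sqrt(2)*h/2 + 20*h - 30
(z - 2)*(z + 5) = z^2 + 3*z - 10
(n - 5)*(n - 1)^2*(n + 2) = n^4 - 5*n^3 - 3*n^2 + 17*n - 10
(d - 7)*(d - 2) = d^2 - 9*d + 14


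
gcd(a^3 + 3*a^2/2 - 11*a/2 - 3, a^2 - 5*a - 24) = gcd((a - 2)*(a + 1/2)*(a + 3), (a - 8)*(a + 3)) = a + 3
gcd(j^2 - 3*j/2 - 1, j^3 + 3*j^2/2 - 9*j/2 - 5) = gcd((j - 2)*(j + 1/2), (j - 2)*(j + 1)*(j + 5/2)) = j - 2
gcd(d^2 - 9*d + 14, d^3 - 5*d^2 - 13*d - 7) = d - 7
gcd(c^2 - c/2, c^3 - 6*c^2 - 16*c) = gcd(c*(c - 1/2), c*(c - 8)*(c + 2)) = c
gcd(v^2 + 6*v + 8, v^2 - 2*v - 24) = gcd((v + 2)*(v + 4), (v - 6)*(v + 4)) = v + 4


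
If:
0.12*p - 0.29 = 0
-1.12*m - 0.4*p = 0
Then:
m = -0.86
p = 2.42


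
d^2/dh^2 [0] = 0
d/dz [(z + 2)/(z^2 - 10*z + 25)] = (-z - 9)/(z^3 - 15*z^2 + 75*z - 125)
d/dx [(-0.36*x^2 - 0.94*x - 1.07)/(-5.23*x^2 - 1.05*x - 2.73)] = (-4.5382*x^2 - 9.2266*x + 1.4427)/(27.3529*x^4 + 10.983*x^3 + 29.6583*x^2 + 5.733*x + 7.4529)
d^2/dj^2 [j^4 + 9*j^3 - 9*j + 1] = 6*j*(2*j + 9)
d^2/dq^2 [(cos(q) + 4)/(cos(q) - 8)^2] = (-507*cos(q)/4 - 24*cos(2*q) - cos(3*q)/4 + 32)/(cos(q) - 8)^4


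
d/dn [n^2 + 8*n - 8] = 2*n + 8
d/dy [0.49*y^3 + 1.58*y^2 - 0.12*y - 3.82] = 1.47*y^2 + 3.16*y - 0.12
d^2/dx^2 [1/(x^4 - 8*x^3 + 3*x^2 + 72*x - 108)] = 2*(3*(-2*x^2 + 8*x - 1)*(x^4 - 8*x^3 + 3*x^2 + 72*x - 108) + 4*(2*x^3 - 12*x^2 + 3*x + 36)^2)/(x^4 - 8*x^3 + 3*x^2 + 72*x - 108)^3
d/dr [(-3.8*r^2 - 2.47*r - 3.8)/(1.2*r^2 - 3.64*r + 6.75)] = (16.796*r^2 - 42.18*r - 30.5045)/(1.44*r^4 - 8.736*r^3 + 29.4496*r^2 - 49.14*r + 45.5625)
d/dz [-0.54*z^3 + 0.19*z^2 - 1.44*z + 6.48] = -1.62*z^2 + 0.38*z - 1.44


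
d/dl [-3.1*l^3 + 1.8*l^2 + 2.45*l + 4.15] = -9.3*l^2 + 3.6*l + 2.45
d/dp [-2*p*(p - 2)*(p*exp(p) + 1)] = -2*p^3*exp(p) - 2*p^2*exp(p) + 8*p*exp(p) - 4*p + 4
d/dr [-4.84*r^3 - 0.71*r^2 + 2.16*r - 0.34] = -14.52*r^2 - 1.42*r + 2.16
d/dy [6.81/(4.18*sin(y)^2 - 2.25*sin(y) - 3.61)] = (15.3225 - 56.9316*sin(y))*cos(y)/(-4.18*sin(y)^2 + 2.25*sin(y) + 3.61)^2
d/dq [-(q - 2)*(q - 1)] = 3 - 2*q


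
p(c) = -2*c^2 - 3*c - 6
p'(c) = -4*c - 3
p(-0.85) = -4.90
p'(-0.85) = 0.40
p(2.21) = -22.40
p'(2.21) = -11.84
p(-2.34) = -9.93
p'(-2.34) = 6.36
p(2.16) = -21.81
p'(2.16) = -11.64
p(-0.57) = -4.94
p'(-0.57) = -0.72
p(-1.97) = -7.85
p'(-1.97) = 4.88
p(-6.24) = -65.16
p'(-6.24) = 21.96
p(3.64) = -43.42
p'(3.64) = -17.56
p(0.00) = -6.00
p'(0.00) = -3.00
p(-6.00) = -60.00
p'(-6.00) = 21.00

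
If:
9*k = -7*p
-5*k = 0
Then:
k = 0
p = 0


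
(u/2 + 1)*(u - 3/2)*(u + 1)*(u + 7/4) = u^4/2 + 13*u^3/8 + u^2/16 - 59*u/16 - 21/8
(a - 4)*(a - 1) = a^2 - 5*a + 4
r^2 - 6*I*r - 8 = (r - 4*I)*(r - 2*I)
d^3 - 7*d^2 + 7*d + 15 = (d - 5)*(d - 3)*(d + 1)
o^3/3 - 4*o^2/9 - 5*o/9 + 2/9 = (o/3 + 1/3)*(o - 2)*(o - 1/3)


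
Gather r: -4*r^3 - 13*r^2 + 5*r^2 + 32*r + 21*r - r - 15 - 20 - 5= -4*r^3 - 8*r^2 + 52*r - 40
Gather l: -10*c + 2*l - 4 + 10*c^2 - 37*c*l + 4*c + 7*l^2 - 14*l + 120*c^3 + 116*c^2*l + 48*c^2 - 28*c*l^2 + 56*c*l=120*c^3 + 58*c^2 - 6*c + l^2*(7 - 28*c) + l*(116*c^2 + 19*c - 12) - 4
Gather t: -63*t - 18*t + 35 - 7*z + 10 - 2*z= -81*t - 9*z + 45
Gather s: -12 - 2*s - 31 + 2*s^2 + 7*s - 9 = 2*s^2 + 5*s - 52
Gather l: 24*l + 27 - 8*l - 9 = 16*l + 18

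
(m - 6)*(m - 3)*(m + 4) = m^3 - 5*m^2 - 18*m + 72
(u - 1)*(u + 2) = u^2 + u - 2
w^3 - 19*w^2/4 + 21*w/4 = w*(w - 3)*(w - 7/4)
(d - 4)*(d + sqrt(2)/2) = d^2 - 4*d + sqrt(2)*d/2 - 2*sqrt(2)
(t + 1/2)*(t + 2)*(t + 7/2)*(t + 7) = t^4 + 13*t^3 + 207*t^2/4 + 287*t/4 + 49/2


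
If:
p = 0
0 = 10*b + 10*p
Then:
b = 0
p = 0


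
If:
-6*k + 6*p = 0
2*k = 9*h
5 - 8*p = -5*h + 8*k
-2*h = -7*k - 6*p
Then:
No Solution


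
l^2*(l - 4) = l^3 - 4*l^2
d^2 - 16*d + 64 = (d - 8)^2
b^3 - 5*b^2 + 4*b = b*(b - 4)*(b - 1)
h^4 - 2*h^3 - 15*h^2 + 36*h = h*(h - 3)^2*(h + 4)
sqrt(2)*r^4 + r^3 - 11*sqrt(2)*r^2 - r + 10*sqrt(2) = (r - 1)*(r - 2*sqrt(2))*(r + 5*sqrt(2)/2)*(sqrt(2)*r + sqrt(2))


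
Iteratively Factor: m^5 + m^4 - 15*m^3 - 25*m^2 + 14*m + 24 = (m + 1)*(m^4 - 15*m^2 - 10*m + 24) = (m + 1)*(m + 3)*(m^3 - 3*m^2 - 6*m + 8) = (m - 1)*(m + 1)*(m + 3)*(m^2 - 2*m - 8) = (m - 1)*(m + 1)*(m + 2)*(m + 3)*(m - 4)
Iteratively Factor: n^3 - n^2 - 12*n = (n - 4)*(n^2 + 3*n) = n*(n - 4)*(n + 3)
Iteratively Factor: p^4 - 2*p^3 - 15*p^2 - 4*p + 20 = (p + 2)*(p^3 - 4*p^2 - 7*p + 10) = (p - 5)*(p + 2)*(p^2 + p - 2) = (p - 5)*(p + 2)^2*(p - 1)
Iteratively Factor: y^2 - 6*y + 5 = (y - 1)*(y - 5)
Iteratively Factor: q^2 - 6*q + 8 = (q - 4)*(q - 2)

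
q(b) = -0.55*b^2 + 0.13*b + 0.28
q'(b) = 0.13 - 1.1*b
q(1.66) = -1.02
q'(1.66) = -1.70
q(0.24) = 0.28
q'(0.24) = -0.13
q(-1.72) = -1.57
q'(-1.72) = 2.02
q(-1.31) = -0.83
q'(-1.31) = 1.57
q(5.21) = -13.97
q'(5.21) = -5.60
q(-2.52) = -3.54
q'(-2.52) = 2.90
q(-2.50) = -3.48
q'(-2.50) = 2.88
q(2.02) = -1.70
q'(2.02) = -2.09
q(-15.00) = -125.42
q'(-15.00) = 16.63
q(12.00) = -77.36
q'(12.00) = -13.07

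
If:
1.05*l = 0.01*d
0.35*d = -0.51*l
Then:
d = 0.00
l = 0.00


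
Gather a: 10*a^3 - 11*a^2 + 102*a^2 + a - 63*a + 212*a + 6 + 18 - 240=10*a^3 + 91*a^2 + 150*a - 216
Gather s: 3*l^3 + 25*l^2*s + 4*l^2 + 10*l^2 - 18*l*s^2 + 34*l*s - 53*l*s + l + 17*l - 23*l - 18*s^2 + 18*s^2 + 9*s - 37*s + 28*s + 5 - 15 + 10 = 3*l^3 + 14*l^2 - 18*l*s^2 - 5*l + s*(25*l^2 - 19*l)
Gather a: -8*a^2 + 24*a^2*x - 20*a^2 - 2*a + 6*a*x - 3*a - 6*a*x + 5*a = a^2*(24*x - 28)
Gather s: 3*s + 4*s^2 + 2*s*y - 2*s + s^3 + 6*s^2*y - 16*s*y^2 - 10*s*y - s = s^3 + s^2*(6*y + 4) + s*(-16*y^2 - 8*y)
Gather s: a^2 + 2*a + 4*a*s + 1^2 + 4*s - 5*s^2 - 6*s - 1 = a^2 + 2*a - 5*s^2 + s*(4*a - 2)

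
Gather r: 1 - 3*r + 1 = 2 - 3*r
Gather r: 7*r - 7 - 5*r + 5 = 2*r - 2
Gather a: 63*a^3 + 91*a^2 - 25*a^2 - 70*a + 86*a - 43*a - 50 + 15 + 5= 63*a^3 + 66*a^2 - 27*a - 30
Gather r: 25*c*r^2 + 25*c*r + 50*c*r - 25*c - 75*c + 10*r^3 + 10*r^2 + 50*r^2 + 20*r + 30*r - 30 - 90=-100*c + 10*r^3 + r^2*(25*c + 60) + r*(75*c + 50) - 120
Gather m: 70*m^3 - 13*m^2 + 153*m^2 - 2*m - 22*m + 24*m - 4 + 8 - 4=70*m^3 + 140*m^2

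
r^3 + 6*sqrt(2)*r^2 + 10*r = r*(r + sqrt(2))*(r + 5*sqrt(2))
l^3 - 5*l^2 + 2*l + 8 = (l - 4)*(l - 2)*(l + 1)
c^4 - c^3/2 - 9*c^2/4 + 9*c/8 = c*(c - 3/2)*(c - 1/2)*(c + 3/2)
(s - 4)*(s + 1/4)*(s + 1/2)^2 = s^4 - 11*s^3/4 - 9*s^2/2 - 31*s/16 - 1/4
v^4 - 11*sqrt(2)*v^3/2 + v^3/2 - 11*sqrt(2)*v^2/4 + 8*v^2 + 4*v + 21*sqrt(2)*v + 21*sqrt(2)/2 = (v + 1/2)*(v - 7*sqrt(2)/2)*(v - 3*sqrt(2))*(v + sqrt(2))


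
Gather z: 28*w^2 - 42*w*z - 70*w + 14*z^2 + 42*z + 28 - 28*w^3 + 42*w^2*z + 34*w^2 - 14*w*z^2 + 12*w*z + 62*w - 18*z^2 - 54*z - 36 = -28*w^3 + 62*w^2 - 8*w + z^2*(-14*w - 4) + z*(42*w^2 - 30*w - 12) - 8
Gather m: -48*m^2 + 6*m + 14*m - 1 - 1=-48*m^2 + 20*m - 2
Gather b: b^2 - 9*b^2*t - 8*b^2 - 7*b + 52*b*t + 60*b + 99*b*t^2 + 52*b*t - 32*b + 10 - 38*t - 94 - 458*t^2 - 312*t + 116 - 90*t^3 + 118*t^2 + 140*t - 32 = b^2*(-9*t - 7) + b*(99*t^2 + 104*t + 21) - 90*t^3 - 340*t^2 - 210*t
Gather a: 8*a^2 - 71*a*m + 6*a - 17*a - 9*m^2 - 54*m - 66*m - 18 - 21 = 8*a^2 + a*(-71*m - 11) - 9*m^2 - 120*m - 39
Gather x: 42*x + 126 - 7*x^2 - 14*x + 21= -7*x^2 + 28*x + 147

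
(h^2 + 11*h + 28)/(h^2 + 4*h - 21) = (h + 4)/(h - 3)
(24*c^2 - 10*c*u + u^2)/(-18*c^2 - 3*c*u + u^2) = (-4*c + u)/(3*c + u)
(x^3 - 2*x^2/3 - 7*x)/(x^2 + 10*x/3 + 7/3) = x*(x - 3)/(x + 1)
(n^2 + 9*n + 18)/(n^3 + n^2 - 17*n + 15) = (n^2 + 9*n + 18)/(n^3 + n^2 - 17*n + 15)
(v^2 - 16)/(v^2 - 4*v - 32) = (v - 4)/(v - 8)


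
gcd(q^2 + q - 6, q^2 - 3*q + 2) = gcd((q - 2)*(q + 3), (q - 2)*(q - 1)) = q - 2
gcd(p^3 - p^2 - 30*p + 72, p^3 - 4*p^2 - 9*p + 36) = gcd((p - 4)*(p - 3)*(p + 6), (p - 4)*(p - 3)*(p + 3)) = p^2 - 7*p + 12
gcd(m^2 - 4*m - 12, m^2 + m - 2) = m + 2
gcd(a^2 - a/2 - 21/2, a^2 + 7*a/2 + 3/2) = a + 3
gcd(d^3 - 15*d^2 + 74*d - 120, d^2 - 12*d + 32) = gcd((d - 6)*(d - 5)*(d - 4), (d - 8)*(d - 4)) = d - 4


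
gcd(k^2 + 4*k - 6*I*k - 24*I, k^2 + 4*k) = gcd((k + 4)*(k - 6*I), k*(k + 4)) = k + 4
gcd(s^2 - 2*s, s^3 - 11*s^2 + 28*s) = s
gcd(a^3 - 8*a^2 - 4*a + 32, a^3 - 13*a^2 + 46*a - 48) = a^2 - 10*a + 16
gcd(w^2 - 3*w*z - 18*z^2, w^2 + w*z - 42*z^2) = -w + 6*z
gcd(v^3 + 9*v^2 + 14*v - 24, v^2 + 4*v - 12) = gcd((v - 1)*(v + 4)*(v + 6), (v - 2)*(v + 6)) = v + 6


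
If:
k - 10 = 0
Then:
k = 10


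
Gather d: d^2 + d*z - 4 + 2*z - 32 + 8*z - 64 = d^2 + d*z + 10*z - 100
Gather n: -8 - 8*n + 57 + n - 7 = 42 - 7*n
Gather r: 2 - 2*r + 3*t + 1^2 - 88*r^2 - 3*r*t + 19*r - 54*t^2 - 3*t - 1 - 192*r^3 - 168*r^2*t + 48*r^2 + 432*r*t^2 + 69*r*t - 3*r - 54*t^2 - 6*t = -192*r^3 + r^2*(-168*t - 40) + r*(432*t^2 + 66*t + 14) - 108*t^2 - 6*t + 2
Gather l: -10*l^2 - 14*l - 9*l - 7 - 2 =-10*l^2 - 23*l - 9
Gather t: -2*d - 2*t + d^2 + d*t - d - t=d^2 - 3*d + t*(d - 3)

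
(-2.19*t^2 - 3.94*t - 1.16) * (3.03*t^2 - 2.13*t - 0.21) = -6.6357*t^4 - 7.2735*t^3 + 5.3373*t^2 + 3.2982*t + 0.2436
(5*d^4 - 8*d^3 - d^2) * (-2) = -10*d^4 + 16*d^3 + 2*d^2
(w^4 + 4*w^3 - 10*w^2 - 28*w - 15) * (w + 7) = w^5 + 11*w^4 + 18*w^3 - 98*w^2 - 211*w - 105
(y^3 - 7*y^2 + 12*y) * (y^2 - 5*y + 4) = y^5 - 12*y^4 + 51*y^3 - 88*y^2 + 48*y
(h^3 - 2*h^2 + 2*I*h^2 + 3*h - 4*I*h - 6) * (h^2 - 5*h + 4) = h^5 - 7*h^4 + 2*I*h^4 + 17*h^3 - 14*I*h^3 - 29*h^2 + 28*I*h^2 + 42*h - 16*I*h - 24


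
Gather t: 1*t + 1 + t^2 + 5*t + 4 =t^2 + 6*t + 5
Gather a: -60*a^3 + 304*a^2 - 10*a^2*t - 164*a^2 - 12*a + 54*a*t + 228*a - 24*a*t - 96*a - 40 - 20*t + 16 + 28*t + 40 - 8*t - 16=-60*a^3 + a^2*(140 - 10*t) + a*(30*t + 120)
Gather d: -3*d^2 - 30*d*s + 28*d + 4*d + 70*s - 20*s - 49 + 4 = -3*d^2 + d*(32 - 30*s) + 50*s - 45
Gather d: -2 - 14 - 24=-40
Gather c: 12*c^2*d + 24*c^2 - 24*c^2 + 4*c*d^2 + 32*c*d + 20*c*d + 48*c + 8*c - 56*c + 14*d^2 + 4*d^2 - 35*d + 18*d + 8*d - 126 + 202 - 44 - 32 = 12*c^2*d + c*(4*d^2 + 52*d) + 18*d^2 - 9*d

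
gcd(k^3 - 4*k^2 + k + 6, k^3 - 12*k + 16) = k - 2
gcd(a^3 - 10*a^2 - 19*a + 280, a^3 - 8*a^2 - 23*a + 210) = a^2 - 2*a - 35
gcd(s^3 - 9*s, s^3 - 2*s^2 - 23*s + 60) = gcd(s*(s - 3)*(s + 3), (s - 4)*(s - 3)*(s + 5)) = s - 3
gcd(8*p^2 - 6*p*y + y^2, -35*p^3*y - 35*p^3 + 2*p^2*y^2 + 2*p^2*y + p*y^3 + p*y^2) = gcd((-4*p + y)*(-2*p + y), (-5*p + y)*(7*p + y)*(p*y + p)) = 1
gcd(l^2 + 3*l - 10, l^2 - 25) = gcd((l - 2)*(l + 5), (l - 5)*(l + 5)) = l + 5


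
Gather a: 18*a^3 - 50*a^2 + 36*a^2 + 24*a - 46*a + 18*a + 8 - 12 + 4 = 18*a^3 - 14*a^2 - 4*a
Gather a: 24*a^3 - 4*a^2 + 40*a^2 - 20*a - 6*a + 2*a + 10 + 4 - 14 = 24*a^3 + 36*a^2 - 24*a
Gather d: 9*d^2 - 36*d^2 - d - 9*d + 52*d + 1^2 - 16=-27*d^2 + 42*d - 15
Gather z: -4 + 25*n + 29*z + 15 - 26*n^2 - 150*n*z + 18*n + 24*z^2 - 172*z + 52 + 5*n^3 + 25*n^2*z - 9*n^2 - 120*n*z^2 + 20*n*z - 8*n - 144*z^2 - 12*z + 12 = 5*n^3 - 35*n^2 + 35*n + z^2*(-120*n - 120) + z*(25*n^2 - 130*n - 155) + 75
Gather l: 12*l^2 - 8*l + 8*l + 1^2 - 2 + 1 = 12*l^2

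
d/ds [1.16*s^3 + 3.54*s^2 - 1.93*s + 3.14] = 3.48*s^2 + 7.08*s - 1.93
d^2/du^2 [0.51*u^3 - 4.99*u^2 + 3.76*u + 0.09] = 3.06*u - 9.98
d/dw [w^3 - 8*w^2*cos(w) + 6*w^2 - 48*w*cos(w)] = 8*w^2*sin(w) + 3*w^2 + 48*w*sin(w) - 16*w*cos(w) + 12*w - 48*cos(w)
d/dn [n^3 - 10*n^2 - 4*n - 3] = 3*n^2 - 20*n - 4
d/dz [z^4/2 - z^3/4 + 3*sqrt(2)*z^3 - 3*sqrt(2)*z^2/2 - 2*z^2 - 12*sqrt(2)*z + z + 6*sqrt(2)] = 2*z^3 - 3*z^2/4 + 9*sqrt(2)*z^2 - 3*sqrt(2)*z - 4*z - 12*sqrt(2) + 1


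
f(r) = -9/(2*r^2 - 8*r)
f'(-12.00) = 0.00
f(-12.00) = -0.02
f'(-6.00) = -0.02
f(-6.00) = -0.08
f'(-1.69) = -0.36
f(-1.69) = -0.47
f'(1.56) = -0.27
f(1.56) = 1.18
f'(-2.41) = -0.17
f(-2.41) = -0.29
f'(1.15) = -0.71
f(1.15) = 1.37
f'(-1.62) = -0.39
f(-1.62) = -0.49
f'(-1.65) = -0.38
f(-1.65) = -0.48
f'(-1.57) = -0.42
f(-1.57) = -0.51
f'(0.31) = -11.62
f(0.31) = 3.93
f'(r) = -9*(8 - 4*r)/(2*r^2 - 8*r)^2 = 9*(r - 2)/(r^2*(r - 4)^2)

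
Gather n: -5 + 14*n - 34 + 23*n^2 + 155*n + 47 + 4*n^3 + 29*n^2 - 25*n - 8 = 4*n^3 + 52*n^2 + 144*n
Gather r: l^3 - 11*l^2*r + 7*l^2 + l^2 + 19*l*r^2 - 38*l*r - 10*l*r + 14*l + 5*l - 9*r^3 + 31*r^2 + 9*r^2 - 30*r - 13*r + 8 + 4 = l^3 + 8*l^2 + 19*l - 9*r^3 + r^2*(19*l + 40) + r*(-11*l^2 - 48*l - 43) + 12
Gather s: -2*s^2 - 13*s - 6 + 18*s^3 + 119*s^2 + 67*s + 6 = 18*s^3 + 117*s^2 + 54*s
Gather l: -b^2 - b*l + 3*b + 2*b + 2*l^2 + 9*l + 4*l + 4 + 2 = -b^2 + 5*b + 2*l^2 + l*(13 - b) + 6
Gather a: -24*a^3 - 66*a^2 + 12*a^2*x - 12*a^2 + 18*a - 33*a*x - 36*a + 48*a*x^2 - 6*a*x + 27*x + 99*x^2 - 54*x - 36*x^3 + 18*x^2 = -24*a^3 + a^2*(12*x - 78) + a*(48*x^2 - 39*x - 18) - 36*x^3 + 117*x^2 - 27*x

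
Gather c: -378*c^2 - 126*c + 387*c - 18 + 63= -378*c^2 + 261*c + 45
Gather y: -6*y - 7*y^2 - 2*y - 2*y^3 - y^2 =-2*y^3 - 8*y^2 - 8*y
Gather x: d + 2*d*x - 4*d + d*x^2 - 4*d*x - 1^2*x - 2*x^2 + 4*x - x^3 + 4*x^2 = -3*d - x^3 + x^2*(d + 2) + x*(3 - 2*d)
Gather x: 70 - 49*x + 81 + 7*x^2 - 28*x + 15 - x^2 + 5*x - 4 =6*x^2 - 72*x + 162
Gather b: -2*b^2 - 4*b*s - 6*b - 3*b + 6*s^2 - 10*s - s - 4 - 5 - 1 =-2*b^2 + b*(-4*s - 9) + 6*s^2 - 11*s - 10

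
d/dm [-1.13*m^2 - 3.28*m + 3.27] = -2.26*m - 3.28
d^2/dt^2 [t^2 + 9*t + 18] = 2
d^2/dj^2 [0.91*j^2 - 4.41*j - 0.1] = 1.82000000000000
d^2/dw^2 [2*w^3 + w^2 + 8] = 12*w + 2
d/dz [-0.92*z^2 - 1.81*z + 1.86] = -1.84*z - 1.81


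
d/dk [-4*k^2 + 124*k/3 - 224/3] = 124/3 - 8*k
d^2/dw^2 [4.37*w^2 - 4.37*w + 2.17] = 8.74000000000000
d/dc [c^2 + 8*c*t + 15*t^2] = 2*c + 8*t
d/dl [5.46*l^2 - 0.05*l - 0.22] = 10.92*l - 0.05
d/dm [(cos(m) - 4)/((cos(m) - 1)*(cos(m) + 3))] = (cos(m)^2 - 8*cos(m) - 5)*sin(m)/((cos(m) - 1)^2*(cos(m) + 3)^2)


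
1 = 1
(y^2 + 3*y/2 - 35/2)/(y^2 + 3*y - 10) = (y - 7/2)/(y - 2)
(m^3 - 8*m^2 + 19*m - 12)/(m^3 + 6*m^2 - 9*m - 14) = (m^3 - 8*m^2 + 19*m - 12)/(m^3 + 6*m^2 - 9*m - 14)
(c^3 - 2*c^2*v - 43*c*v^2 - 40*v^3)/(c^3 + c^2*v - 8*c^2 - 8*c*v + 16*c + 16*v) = (c^2 - 3*c*v - 40*v^2)/(c^2 - 8*c + 16)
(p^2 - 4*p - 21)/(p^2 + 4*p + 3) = (p - 7)/(p + 1)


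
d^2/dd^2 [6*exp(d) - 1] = 6*exp(d)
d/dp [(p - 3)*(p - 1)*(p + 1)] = 3*p^2 - 6*p - 1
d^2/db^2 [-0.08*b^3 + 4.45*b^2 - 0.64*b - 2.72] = 8.9 - 0.48*b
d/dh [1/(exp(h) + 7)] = -exp(h)/(exp(h) + 7)^2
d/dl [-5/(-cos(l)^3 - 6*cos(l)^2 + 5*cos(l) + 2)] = 5*(3*cos(l)^2 + 12*cos(l) - 5)*sin(l)/(cos(l)^3 + 6*cos(l)^2 - 5*cos(l) - 2)^2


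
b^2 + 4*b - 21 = (b - 3)*(b + 7)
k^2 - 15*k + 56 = (k - 8)*(k - 7)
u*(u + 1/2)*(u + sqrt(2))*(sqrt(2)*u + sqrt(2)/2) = sqrt(2)*u^4 + sqrt(2)*u^3 + 2*u^3 + sqrt(2)*u^2/4 + 2*u^2 + u/2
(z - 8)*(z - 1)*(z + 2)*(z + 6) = z^4 - z^3 - 52*z^2 - 44*z + 96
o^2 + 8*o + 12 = (o + 2)*(o + 6)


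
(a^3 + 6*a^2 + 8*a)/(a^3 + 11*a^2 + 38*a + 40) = a/(a + 5)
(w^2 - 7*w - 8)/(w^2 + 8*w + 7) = (w - 8)/(w + 7)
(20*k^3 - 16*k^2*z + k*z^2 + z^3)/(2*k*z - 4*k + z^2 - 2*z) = (20*k^3 - 16*k^2*z + k*z^2 + z^3)/(2*k*z - 4*k + z^2 - 2*z)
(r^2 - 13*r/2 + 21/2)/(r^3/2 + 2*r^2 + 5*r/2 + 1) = (2*r^2 - 13*r + 21)/(r^3 + 4*r^2 + 5*r + 2)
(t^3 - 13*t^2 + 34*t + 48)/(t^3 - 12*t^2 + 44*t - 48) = (t^2 - 7*t - 8)/(t^2 - 6*t + 8)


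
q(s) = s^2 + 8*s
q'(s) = 2*s + 8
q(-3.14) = -15.26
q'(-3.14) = 1.72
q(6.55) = 95.30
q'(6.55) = 21.10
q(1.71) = 16.60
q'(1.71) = 11.42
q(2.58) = 27.30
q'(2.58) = 13.16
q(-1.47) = -9.60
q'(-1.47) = 5.06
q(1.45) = 13.70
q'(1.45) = 10.90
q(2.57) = 27.16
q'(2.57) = 13.14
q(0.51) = 4.34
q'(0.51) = 9.02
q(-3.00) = -15.00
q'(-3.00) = 2.00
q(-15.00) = 105.00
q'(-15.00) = -22.00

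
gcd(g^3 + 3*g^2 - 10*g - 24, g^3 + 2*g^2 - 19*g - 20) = 1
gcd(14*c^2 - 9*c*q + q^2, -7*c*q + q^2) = -7*c + q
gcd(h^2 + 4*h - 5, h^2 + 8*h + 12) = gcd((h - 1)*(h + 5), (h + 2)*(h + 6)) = 1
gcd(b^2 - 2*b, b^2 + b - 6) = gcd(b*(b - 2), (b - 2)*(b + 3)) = b - 2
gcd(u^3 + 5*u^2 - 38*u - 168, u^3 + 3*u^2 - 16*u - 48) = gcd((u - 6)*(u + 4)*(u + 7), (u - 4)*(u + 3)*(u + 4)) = u + 4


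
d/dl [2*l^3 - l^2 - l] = 6*l^2 - 2*l - 1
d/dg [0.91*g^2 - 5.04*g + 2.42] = 1.82*g - 5.04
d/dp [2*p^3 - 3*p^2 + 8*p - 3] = 6*p^2 - 6*p + 8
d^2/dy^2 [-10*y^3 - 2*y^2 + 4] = -60*y - 4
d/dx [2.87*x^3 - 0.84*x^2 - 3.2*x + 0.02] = 8.61*x^2 - 1.68*x - 3.2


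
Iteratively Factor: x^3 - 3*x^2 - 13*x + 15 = (x + 3)*(x^2 - 6*x + 5) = (x - 5)*(x + 3)*(x - 1)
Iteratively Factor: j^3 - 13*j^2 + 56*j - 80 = (j - 4)*(j^2 - 9*j + 20) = (j - 4)^2*(j - 5)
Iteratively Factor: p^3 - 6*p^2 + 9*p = (p - 3)*(p^2 - 3*p) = (p - 3)^2*(p)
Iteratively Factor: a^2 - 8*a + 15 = (a - 3)*(a - 5)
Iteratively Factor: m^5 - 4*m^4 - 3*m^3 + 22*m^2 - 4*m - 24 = (m + 2)*(m^4 - 6*m^3 + 9*m^2 + 4*m - 12) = (m - 3)*(m + 2)*(m^3 - 3*m^2 + 4) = (m - 3)*(m - 2)*(m + 2)*(m^2 - m - 2) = (m - 3)*(m - 2)^2*(m + 2)*(m + 1)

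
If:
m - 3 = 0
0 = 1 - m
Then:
No Solution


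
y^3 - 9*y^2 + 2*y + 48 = (y - 8)*(y - 3)*(y + 2)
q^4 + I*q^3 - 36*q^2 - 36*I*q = q*(q - 6)*(q + 6)*(q + I)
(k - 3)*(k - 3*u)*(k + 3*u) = k^3 - 3*k^2 - 9*k*u^2 + 27*u^2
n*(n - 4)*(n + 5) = n^3 + n^2 - 20*n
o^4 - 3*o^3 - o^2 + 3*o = o*(o - 3)*(o - 1)*(o + 1)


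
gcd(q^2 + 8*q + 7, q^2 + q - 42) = q + 7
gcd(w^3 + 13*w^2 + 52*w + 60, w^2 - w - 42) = w + 6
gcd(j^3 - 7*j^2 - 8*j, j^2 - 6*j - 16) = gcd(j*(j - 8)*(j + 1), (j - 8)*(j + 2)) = j - 8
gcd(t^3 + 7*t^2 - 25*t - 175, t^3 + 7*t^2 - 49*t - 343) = t + 7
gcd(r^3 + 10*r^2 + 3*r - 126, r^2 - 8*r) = 1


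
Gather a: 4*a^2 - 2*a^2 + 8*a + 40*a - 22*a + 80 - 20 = 2*a^2 + 26*a + 60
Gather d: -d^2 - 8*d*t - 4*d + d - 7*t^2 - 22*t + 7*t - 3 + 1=-d^2 + d*(-8*t - 3) - 7*t^2 - 15*t - 2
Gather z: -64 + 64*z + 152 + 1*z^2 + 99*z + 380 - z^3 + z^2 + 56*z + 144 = -z^3 + 2*z^2 + 219*z + 612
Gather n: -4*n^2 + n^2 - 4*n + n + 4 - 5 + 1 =-3*n^2 - 3*n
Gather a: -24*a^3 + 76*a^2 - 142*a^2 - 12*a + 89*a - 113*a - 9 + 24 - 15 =-24*a^3 - 66*a^2 - 36*a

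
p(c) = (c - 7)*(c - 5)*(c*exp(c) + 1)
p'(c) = (c - 7)*(c - 5)*(c*exp(c) + exp(c)) + (c - 7)*(c*exp(c) + 1) + (c - 5)*(c*exp(c) + 1) = c^3*exp(c) - 9*c^2*exp(c) + 11*c*exp(c) + 2*c + 35*exp(c) - 12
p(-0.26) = 30.53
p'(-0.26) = 11.78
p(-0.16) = 31.91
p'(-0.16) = 15.81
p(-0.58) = 28.56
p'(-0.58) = 1.06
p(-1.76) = 41.29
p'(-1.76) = -18.56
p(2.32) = 308.64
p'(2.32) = 242.61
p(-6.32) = 149.07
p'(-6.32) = -25.80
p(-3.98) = 91.27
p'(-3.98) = -23.97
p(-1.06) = 30.91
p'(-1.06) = -9.95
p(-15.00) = 440.00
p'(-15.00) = -42.00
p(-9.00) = 223.75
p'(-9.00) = -30.19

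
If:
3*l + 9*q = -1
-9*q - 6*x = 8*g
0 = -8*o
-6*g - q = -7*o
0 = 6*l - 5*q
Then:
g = 1/69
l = -5/69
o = 0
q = -2/23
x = 1/9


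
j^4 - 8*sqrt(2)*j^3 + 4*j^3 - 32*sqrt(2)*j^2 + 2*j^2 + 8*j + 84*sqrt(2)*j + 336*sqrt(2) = (j + 4)*(j - 7*sqrt(2))*(j - 3*sqrt(2))*(j + 2*sqrt(2))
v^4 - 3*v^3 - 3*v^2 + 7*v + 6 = (v - 3)*(v - 2)*(v + 1)^2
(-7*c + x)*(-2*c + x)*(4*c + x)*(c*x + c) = 56*c^4*x + 56*c^4 - 22*c^3*x^2 - 22*c^3*x - 5*c^2*x^3 - 5*c^2*x^2 + c*x^4 + c*x^3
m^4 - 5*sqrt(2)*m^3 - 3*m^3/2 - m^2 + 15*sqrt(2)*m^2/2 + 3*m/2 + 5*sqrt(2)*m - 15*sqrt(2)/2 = (m - 3/2)*(m - 1)*(m + 1)*(m - 5*sqrt(2))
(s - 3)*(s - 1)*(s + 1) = s^3 - 3*s^2 - s + 3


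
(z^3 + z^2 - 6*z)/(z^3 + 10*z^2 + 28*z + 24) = z*(z^2 + z - 6)/(z^3 + 10*z^2 + 28*z + 24)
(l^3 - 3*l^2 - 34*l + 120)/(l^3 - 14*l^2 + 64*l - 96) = (l^2 + l - 30)/(l^2 - 10*l + 24)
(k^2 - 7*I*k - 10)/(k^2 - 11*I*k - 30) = (k - 2*I)/(k - 6*I)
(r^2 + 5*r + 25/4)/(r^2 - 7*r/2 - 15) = (r + 5/2)/(r - 6)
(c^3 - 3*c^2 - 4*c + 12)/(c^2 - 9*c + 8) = (c^3 - 3*c^2 - 4*c + 12)/(c^2 - 9*c + 8)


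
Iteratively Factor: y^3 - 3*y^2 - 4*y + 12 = (y + 2)*(y^2 - 5*y + 6) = (y - 2)*(y + 2)*(y - 3)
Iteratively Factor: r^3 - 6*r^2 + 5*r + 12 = (r - 4)*(r^2 - 2*r - 3) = (r - 4)*(r - 3)*(r + 1)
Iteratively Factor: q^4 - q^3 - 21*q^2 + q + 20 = (q - 1)*(q^3 - 21*q - 20) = (q - 1)*(q + 4)*(q^2 - 4*q - 5) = (q - 5)*(q - 1)*(q + 4)*(q + 1)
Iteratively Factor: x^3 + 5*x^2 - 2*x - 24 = (x + 3)*(x^2 + 2*x - 8) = (x + 3)*(x + 4)*(x - 2)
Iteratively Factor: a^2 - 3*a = (a - 3)*(a)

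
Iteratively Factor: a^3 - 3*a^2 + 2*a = (a - 2)*(a^2 - a) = a*(a - 2)*(a - 1)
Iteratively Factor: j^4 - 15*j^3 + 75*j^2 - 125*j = (j)*(j^3 - 15*j^2 + 75*j - 125) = j*(j - 5)*(j^2 - 10*j + 25) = j*(j - 5)^2*(j - 5)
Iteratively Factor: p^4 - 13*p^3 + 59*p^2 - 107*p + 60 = (p - 5)*(p^3 - 8*p^2 + 19*p - 12) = (p - 5)*(p - 3)*(p^2 - 5*p + 4) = (p - 5)*(p - 3)*(p - 1)*(p - 4)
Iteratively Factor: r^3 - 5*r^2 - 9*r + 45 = (r + 3)*(r^2 - 8*r + 15) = (r - 5)*(r + 3)*(r - 3)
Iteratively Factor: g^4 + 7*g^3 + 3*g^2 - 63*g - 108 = (g + 3)*(g^3 + 4*g^2 - 9*g - 36) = (g + 3)*(g + 4)*(g^2 - 9) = (g + 3)^2*(g + 4)*(g - 3)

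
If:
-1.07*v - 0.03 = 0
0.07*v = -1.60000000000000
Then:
No Solution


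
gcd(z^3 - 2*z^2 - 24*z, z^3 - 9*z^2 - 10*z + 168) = z^2 - 2*z - 24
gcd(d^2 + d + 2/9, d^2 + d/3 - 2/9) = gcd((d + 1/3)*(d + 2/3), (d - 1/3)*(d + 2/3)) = d + 2/3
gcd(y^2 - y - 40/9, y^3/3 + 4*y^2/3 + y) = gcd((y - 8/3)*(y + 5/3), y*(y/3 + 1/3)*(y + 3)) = 1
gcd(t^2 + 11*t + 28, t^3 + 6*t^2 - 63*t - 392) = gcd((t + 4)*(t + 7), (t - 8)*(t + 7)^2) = t + 7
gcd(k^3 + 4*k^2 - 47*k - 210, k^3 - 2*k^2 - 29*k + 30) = k + 5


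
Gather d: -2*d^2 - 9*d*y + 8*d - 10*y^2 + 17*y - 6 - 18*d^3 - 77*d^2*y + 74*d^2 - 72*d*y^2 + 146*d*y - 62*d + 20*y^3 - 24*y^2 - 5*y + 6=-18*d^3 + d^2*(72 - 77*y) + d*(-72*y^2 + 137*y - 54) + 20*y^3 - 34*y^2 + 12*y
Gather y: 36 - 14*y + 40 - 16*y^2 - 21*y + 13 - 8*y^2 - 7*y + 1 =-24*y^2 - 42*y + 90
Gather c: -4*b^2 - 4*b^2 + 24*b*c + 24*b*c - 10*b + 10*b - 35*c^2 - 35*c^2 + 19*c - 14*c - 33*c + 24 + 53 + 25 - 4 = -8*b^2 - 70*c^2 + c*(48*b - 28) + 98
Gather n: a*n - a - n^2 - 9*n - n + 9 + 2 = -a - n^2 + n*(a - 10) + 11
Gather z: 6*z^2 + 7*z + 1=6*z^2 + 7*z + 1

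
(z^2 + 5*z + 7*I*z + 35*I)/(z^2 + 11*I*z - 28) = (z + 5)/(z + 4*I)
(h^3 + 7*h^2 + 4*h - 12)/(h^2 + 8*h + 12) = h - 1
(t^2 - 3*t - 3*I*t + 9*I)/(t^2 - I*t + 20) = (t^2 - 3*t - 3*I*t + 9*I)/(t^2 - I*t + 20)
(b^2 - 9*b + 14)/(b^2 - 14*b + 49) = (b - 2)/(b - 7)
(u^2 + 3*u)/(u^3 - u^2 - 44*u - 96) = u/(u^2 - 4*u - 32)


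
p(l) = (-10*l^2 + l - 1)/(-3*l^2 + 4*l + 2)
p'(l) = (1 - 20*l)/(-3*l^2 + 4*l + 2) + (6*l - 4)*(-10*l^2 + l - 1)/(-3*l^2 + 4*l + 2)^2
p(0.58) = -1.14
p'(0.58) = -3.02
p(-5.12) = 2.76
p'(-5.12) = -0.08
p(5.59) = 4.44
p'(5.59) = -0.29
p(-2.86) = 2.52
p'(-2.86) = -0.14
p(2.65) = 8.10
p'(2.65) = -5.24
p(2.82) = 7.35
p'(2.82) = -3.74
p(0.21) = -0.45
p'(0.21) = -0.72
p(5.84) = 4.37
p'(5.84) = -0.26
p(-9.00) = 2.96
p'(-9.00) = -0.03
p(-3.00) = 2.54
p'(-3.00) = -0.14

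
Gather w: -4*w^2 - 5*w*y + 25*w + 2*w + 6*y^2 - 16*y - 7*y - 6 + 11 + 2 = -4*w^2 + w*(27 - 5*y) + 6*y^2 - 23*y + 7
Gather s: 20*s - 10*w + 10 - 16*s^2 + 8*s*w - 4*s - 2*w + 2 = -16*s^2 + s*(8*w + 16) - 12*w + 12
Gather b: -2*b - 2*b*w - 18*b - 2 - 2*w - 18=b*(-2*w - 20) - 2*w - 20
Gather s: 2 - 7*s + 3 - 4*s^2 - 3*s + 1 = -4*s^2 - 10*s + 6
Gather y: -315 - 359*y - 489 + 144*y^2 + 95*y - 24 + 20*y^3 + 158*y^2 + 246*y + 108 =20*y^3 + 302*y^2 - 18*y - 720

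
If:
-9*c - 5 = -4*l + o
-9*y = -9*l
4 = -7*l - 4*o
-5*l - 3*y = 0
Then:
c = -4/9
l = 0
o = -1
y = 0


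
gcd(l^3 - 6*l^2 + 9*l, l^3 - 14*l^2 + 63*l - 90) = l - 3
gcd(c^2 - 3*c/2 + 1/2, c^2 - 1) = c - 1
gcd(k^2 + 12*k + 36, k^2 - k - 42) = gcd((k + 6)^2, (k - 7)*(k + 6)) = k + 6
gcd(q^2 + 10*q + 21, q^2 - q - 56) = q + 7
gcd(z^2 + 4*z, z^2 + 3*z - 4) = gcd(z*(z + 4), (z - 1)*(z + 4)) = z + 4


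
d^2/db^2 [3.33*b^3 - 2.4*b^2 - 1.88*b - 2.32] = 19.98*b - 4.8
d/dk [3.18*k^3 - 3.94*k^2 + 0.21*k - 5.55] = 9.54*k^2 - 7.88*k + 0.21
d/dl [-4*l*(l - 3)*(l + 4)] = -12*l^2 - 8*l + 48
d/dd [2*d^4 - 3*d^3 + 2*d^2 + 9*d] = 8*d^3 - 9*d^2 + 4*d + 9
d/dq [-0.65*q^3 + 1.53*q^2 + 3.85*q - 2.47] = -1.95*q^2 + 3.06*q + 3.85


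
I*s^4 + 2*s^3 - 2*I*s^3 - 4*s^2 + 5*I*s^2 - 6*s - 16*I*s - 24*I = (s - 3)*(s - 4*I)*(s + 2*I)*(I*s + I)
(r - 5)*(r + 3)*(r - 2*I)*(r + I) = r^4 - 2*r^3 - I*r^3 - 13*r^2 + 2*I*r^2 - 4*r + 15*I*r - 30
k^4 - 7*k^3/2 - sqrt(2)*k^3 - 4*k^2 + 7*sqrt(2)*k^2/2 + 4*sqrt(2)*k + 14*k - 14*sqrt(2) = (k - 7/2)*(k - 2)*(k + 2)*(k - sqrt(2))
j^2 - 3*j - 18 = (j - 6)*(j + 3)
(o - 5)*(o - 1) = o^2 - 6*o + 5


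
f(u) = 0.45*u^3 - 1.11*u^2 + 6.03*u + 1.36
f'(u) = 1.35*u^2 - 2.22*u + 6.03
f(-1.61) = -13.10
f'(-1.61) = 13.10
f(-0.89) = -5.20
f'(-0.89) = 9.08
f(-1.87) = -16.74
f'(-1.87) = 14.90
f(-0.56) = -2.44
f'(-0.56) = 7.70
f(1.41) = 8.92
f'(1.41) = 5.58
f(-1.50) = -11.70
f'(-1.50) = 12.40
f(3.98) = 36.15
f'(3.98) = 18.58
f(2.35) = 15.24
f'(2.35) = 8.27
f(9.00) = 293.77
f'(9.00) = 95.40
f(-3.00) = -38.87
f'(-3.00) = 24.84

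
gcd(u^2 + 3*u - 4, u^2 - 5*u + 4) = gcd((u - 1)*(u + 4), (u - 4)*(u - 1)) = u - 1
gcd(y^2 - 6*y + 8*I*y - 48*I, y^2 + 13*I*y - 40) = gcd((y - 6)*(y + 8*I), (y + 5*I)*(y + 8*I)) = y + 8*I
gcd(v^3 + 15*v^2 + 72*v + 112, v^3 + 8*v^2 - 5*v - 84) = v^2 + 11*v + 28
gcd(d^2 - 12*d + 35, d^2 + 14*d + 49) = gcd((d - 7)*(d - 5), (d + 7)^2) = 1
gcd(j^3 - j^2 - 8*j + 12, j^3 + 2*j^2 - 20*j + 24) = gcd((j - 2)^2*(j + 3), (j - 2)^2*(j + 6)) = j^2 - 4*j + 4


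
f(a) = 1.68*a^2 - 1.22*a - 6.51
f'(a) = 3.36*a - 1.22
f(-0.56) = -5.30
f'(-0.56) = -3.10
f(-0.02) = -6.48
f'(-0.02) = -1.29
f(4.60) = 23.43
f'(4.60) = 14.24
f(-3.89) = 23.66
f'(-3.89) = -14.29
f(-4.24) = 28.87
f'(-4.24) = -15.47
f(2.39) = 0.17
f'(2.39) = 6.81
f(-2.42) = 6.28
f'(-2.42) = -9.35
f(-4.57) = 34.15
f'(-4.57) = -16.58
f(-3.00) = 12.27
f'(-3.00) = -11.30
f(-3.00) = 12.27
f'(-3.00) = -11.30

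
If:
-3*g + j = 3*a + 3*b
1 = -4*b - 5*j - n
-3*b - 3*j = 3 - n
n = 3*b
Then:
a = -g - 19/21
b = 4/7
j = -1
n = 12/7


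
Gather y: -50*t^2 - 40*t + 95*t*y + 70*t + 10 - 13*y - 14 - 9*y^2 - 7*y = -50*t^2 + 30*t - 9*y^2 + y*(95*t - 20) - 4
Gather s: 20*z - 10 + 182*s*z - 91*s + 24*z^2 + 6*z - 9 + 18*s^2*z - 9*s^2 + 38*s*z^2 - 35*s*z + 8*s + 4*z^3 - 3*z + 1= s^2*(18*z - 9) + s*(38*z^2 + 147*z - 83) + 4*z^3 + 24*z^2 + 23*z - 18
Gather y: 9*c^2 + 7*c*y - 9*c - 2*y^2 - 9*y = 9*c^2 - 9*c - 2*y^2 + y*(7*c - 9)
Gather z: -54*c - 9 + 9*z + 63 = -54*c + 9*z + 54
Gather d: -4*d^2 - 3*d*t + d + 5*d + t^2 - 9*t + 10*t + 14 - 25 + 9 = -4*d^2 + d*(6 - 3*t) + t^2 + t - 2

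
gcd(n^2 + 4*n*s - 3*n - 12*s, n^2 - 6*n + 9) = n - 3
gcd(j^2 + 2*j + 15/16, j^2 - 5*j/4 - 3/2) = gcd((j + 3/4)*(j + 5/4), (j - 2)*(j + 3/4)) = j + 3/4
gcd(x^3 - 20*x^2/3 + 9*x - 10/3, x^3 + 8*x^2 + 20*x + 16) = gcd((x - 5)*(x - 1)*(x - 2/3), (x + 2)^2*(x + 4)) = 1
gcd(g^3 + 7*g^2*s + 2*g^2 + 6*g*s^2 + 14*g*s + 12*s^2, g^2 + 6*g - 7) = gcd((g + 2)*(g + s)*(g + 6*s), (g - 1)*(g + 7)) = 1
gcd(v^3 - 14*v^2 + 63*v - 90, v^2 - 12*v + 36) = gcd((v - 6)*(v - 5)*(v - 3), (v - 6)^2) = v - 6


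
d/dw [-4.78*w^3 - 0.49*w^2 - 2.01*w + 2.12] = -14.34*w^2 - 0.98*w - 2.01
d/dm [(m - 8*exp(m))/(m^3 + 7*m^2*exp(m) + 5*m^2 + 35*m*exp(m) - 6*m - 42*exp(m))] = ((1 - 8*exp(m))*(m^3 + 7*m^2*exp(m) + 5*m^2 + 35*m*exp(m) - 6*m - 42*exp(m)) - (m - 8*exp(m))*(7*m^2*exp(m) + 3*m^2 + 49*m*exp(m) + 10*m - 7*exp(m) - 6))/(m^3 + 7*m^2*exp(m) + 5*m^2 + 35*m*exp(m) - 6*m - 42*exp(m))^2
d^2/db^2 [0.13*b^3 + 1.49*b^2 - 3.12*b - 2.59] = 0.78*b + 2.98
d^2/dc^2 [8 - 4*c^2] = -8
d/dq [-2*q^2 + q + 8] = 1 - 4*q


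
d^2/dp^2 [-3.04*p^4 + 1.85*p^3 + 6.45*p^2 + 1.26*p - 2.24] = -36.48*p^2 + 11.1*p + 12.9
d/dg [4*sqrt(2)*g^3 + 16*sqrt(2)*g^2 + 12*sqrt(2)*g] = sqrt(2)*(12*g^2 + 32*g + 12)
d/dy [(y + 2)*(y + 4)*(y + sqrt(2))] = 3*y^2 + 2*sqrt(2)*y + 12*y + 8 + 6*sqrt(2)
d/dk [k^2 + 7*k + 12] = 2*k + 7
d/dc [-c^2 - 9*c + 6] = -2*c - 9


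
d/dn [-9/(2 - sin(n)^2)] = -36*sin(2*n)/(cos(2*n) + 3)^2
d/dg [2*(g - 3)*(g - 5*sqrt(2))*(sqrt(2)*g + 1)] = 6*sqrt(2)*g^2 - 36*g - 12*sqrt(2)*g - 10*sqrt(2) + 54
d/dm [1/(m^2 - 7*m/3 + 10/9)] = 27*(7 - 6*m)/(9*m^2 - 21*m + 10)^2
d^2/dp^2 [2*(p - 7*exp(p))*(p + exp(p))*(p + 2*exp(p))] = -8*p^2*exp(p) - 152*p*exp(2*p) - 32*p*exp(p) + 12*p - 252*exp(3*p) - 152*exp(2*p) - 16*exp(p)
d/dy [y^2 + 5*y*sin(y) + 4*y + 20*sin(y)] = 5*y*cos(y) + 2*y + 5*sin(y) + 20*cos(y) + 4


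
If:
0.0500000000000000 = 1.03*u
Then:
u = 0.05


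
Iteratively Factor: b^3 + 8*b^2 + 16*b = (b)*(b^2 + 8*b + 16) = b*(b + 4)*(b + 4)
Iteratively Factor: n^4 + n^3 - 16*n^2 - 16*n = (n + 1)*(n^3 - 16*n) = (n - 4)*(n + 1)*(n^2 + 4*n) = n*(n - 4)*(n + 1)*(n + 4)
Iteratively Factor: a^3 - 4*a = (a)*(a^2 - 4) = a*(a + 2)*(a - 2)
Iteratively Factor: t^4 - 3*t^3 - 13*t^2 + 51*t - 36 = (t - 3)*(t^3 - 13*t + 12) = (t - 3)*(t + 4)*(t^2 - 4*t + 3) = (t - 3)^2*(t + 4)*(t - 1)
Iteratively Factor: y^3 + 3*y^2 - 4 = (y - 1)*(y^2 + 4*y + 4) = (y - 1)*(y + 2)*(y + 2)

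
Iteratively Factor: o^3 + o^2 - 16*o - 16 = (o + 4)*(o^2 - 3*o - 4) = (o - 4)*(o + 4)*(o + 1)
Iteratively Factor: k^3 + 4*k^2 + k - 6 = (k - 1)*(k^2 + 5*k + 6) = (k - 1)*(k + 3)*(k + 2)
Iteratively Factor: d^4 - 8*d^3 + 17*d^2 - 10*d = (d)*(d^3 - 8*d^2 + 17*d - 10) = d*(d - 5)*(d^2 - 3*d + 2) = d*(d - 5)*(d - 1)*(d - 2)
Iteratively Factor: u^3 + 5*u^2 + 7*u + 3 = (u + 1)*(u^2 + 4*u + 3) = (u + 1)^2*(u + 3)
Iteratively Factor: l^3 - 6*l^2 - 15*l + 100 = (l - 5)*(l^2 - l - 20) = (l - 5)^2*(l + 4)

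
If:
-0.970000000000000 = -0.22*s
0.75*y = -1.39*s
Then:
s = 4.41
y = -8.17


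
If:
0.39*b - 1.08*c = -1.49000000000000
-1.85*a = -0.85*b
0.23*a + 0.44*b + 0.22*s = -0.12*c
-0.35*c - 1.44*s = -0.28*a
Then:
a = -0.07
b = -0.16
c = 1.32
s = -0.34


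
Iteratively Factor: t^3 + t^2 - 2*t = (t + 2)*(t^2 - t) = (t - 1)*(t + 2)*(t)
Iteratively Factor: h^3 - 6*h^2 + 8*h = (h - 4)*(h^2 - 2*h) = (h - 4)*(h - 2)*(h)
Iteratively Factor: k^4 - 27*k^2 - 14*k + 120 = (k + 4)*(k^3 - 4*k^2 - 11*k + 30) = (k - 5)*(k + 4)*(k^2 + k - 6) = (k - 5)*(k - 2)*(k + 4)*(k + 3)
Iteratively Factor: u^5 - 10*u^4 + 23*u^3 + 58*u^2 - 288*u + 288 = (u + 3)*(u^4 - 13*u^3 + 62*u^2 - 128*u + 96) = (u - 2)*(u + 3)*(u^3 - 11*u^2 + 40*u - 48) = (u - 4)*(u - 2)*(u + 3)*(u^2 - 7*u + 12) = (u - 4)*(u - 3)*(u - 2)*(u + 3)*(u - 4)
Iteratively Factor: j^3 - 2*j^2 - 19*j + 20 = (j - 1)*(j^2 - j - 20) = (j - 5)*(j - 1)*(j + 4)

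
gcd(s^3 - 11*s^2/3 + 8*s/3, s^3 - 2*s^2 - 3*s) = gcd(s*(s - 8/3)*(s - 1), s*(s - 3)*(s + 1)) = s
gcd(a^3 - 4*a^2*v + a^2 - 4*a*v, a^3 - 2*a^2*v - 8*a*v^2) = -a^2 + 4*a*v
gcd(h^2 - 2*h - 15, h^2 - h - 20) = h - 5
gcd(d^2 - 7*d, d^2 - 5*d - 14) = d - 7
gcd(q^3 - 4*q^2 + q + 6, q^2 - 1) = q + 1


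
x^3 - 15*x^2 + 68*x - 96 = (x - 8)*(x - 4)*(x - 3)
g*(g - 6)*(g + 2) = g^3 - 4*g^2 - 12*g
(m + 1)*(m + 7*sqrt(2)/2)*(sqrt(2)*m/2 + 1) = sqrt(2)*m^3/2 + sqrt(2)*m^2/2 + 9*m^2/2 + 9*m/2 + 7*sqrt(2)*m/2 + 7*sqrt(2)/2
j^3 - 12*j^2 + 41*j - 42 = (j - 7)*(j - 3)*(j - 2)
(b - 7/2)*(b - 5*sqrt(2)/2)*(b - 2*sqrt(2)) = b^3 - 9*sqrt(2)*b^2/2 - 7*b^2/2 + 10*b + 63*sqrt(2)*b/4 - 35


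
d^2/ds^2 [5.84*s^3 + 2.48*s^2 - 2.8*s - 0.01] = 35.04*s + 4.96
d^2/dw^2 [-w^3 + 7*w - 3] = -6*w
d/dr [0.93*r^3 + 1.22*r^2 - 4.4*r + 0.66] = 2.79*r^2 + 2.44*r - 4.4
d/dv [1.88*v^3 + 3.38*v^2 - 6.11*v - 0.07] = 5.64*v^2 + 6.76*v - 6.11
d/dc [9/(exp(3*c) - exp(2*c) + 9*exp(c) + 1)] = (-27*exp(2*c) + 18*exp(c) - 81)*exp(c)/(exp(3*c) - exp(2*c) + 9*exp(c) + 1)^2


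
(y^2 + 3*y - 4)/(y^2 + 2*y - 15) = (y^2 + 3*y - 4)/(y^2 + 2*y - 15)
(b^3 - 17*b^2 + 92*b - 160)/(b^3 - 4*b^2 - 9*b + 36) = (b^2 - 13*b + 40)/(b^2 - 9)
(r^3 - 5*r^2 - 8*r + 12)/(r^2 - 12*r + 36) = (r^2 + r - 2)/(r - 6)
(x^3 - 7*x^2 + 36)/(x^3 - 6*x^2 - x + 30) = (x - 6)/(x - 5)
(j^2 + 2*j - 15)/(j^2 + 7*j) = (j^2 + 2*j - 15)/(j*(j + 7))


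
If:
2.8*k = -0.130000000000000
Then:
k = -0.05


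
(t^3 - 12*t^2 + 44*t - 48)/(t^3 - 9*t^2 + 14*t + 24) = (t - 2)/(t + 1)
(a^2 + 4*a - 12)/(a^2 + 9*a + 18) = (a - 2)/(a + 3)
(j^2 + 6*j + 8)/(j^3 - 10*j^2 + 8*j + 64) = (j + 4)/(j^2 - 12*j + 32)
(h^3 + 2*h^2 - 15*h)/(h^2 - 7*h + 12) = h*(h + 5)/(h - 4)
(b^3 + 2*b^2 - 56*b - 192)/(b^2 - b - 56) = (b^2 + 10*b + 24)/(b + 7)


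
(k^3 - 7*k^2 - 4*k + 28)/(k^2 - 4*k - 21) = (k^2 - 4)/(k + 3)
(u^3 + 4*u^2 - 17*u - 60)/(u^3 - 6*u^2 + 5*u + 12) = (u^2 + 8*u + 15)/(u^2 - 2*u - 3)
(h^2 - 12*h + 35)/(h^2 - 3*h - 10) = (h - 7)/(h + 2)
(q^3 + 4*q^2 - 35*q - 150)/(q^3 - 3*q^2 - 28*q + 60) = (q + 5)/(q - 2)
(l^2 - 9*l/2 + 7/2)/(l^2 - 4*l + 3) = (l - 7/2)/(l - 3)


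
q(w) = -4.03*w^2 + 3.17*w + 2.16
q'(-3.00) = 27.35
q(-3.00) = -43.62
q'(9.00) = -69.37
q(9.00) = -295.74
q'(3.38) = -24.07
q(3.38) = -33.17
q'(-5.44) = 47.02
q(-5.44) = -134.35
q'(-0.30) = 5.59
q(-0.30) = 0.85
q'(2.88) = -20.04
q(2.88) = -22.14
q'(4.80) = -35.52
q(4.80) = -75.48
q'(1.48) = -8.76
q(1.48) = -1.98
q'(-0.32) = 5.75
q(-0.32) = 0.73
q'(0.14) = 2.04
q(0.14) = 2.52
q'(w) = 3.17 - 8.06*w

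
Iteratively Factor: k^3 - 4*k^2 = (k)*(k^2 - 4*k) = k*(k - 4)*(k)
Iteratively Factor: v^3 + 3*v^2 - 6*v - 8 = (v - 2)*(v^2 + 5*v + 4) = (v - 2)*(v + 1)*(v + 4)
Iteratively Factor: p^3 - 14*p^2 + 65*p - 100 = (p - 5)*(p^2 - 9*p + 20) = (p - 5)^2*(p - 4)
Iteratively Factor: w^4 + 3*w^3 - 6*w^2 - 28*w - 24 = (w + 2)*(w^3 + w^2 - 8*w - 12) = (w - 3)*(w + 2)*(w^2 + 4*w + 4) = (w - 3)*(w + 2)^2*(w + 2)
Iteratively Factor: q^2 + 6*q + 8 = (q + 2)*(q + 4)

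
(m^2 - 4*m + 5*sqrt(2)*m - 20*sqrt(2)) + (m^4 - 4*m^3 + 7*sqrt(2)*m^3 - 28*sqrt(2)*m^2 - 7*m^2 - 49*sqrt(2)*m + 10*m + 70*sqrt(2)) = m^4 - 4*m^3 + 7*sqrt(2)*m^3 - 28*sqrt(2)*m^2 - 6*m^2 - 44*sqrt(2)*m + 6*m + 50*sqrt(2)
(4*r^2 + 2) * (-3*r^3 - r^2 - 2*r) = -12*r^5 - 4*r^4 - 14*r^3 - 2*r^2 - 4*r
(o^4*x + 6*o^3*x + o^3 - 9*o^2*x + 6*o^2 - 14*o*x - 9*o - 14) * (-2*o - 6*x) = -2*o^5*x - 6*o^4*x^2 - 12*o^4*x - 2*o^4 - 36*o^3*x^2 + 12*o^3*x - 12*o^3 + 54*o^2*x^2 - 8*o^2*x + 18*o^2 + 84*o*x^2 + 54*o*x + 28*o + 84*x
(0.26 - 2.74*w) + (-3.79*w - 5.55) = -6.53*w - 5.29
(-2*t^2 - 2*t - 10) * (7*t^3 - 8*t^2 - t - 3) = -14*t^5 + 2*t^4 - 52*t^3 + 88*t^2 + 16*t + 30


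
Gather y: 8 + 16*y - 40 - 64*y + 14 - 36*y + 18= -84*y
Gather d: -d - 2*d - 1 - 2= -3*d - 3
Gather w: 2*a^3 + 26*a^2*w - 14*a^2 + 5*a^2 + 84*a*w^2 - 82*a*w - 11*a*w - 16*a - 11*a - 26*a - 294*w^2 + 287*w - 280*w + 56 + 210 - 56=2*a^3 - 9*a^2 - 53*a + w^2*(84*a - 294) + w*(26*a^2 - 93*a + 7) + 210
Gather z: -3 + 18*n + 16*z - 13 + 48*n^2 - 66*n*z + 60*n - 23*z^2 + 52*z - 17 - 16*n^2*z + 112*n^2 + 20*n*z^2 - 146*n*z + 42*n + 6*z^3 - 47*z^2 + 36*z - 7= 160*n^2 + 120*n + 6*z^3 + z^2*(20*n - 70) + z*(-16*n^2 - 212*n + 104) - 40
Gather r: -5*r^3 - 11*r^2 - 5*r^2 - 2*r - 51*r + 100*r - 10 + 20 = -5*r^3 - 16*r^2 + 47*r + 10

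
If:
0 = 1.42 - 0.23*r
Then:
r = 6.17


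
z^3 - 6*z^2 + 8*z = z*(z - 4)*(z - 2)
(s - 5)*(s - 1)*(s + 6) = s^3 - 31*s + 30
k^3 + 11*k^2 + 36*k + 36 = (k + 2)*(k + 3)*(k + 6)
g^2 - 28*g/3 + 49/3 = (g - 7)*(g - 7/3)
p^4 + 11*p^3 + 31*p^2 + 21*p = p*(p + 1)*(p + 3)*(p + 7)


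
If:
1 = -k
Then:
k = -1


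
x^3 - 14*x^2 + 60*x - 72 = (x - 6)^2*(x - 2)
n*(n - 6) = n^2 - 6*n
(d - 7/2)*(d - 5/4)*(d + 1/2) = d^3 - 17*d^2/4 + 2*d + 35/16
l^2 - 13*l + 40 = (l - 8)*(l - 5)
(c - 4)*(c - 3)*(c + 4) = c^3 - 3*c^2 - 16*c + 48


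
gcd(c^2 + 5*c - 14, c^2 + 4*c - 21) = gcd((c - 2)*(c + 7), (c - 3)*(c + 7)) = c + 7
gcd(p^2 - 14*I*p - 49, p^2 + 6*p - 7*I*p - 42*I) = p - 7*I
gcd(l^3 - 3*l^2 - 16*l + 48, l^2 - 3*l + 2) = 1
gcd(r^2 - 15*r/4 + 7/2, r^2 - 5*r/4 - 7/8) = r - 7/4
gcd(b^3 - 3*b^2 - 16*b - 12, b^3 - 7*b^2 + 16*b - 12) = 1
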